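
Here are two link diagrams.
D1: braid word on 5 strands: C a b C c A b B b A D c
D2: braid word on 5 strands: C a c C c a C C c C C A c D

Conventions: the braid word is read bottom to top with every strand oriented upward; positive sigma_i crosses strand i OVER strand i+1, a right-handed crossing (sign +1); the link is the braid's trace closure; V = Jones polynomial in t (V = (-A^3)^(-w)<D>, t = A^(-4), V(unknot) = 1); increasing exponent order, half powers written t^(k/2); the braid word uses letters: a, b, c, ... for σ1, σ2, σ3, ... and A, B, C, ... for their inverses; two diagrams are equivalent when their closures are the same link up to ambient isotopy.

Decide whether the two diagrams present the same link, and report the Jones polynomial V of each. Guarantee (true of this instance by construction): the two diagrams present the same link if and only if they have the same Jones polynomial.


equivalent: no
V(D1) = 1 + t + t^2 + t^3  (w 0, c 12, <D> = A^-12 + A^-8 + A^-4 + 1)
V(D2) = t^-3 + t^-2 + t^-1 + 1  (w -2, c 14, <D> = A^-6 + A^-2 + A^2 + A^6)
why: comparing 2 Jones polynomials yields 2 groups


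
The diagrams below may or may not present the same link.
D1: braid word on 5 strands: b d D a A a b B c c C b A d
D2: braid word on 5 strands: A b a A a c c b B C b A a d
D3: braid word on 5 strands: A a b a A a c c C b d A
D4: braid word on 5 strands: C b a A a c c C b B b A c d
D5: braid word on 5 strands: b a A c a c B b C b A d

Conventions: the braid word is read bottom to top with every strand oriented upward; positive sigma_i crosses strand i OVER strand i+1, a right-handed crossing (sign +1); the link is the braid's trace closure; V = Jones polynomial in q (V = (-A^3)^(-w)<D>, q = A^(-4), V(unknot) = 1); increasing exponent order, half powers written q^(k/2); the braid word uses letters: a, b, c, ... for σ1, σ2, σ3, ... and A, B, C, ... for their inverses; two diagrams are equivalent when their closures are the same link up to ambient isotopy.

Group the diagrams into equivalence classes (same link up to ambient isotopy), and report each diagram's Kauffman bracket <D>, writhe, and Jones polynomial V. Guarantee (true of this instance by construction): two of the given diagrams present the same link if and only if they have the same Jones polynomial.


equivalence classes: {D1, D2, D3, D4, D5}
D1 (bracket A^12; 14 crossings at w = +4): V = 1
V(D2) = 1  [14 crossings, <D> = A^12, w = +4]
V(D3) = 1  [12 crossings, <D> = A^12, w = +4]
D4 (bracket A^12; 14 crossings at w = +4): V = 1
D5 (bracket A^12; 12 crossings at w = +4): V = 1
key observation: one V(q) for all 5 diagrams — one class (guaranteed)


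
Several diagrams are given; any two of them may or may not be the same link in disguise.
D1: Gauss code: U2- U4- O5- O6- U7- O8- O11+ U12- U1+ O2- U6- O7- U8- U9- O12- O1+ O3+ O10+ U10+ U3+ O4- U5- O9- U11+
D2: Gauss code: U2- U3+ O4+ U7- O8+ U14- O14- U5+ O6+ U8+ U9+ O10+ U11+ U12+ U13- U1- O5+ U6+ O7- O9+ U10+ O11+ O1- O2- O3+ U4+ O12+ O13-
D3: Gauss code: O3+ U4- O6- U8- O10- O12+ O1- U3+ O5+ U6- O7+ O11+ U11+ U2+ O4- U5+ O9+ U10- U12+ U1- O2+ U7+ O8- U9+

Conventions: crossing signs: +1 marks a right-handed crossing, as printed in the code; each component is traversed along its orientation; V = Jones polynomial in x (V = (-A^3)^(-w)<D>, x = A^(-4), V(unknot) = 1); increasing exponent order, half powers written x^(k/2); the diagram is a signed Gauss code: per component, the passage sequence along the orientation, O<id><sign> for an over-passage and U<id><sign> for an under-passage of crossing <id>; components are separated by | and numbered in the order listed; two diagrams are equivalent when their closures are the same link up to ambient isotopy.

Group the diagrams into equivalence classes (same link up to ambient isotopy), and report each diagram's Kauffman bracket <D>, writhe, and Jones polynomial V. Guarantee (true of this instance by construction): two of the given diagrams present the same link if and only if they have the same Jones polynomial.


equivalence classes: {D1} | {D2} | {D3}
D1 (bracket A^-4 + 2A^4 - 2A^8 + A^12 - 2A^16 + A^20; 12 crossings at w = -4): V = x^-8 - 2x^-7 + x^-6 - 2x^-5 + 2x^-4 + x^-2
V(D2) = x - x^2 + 2x^3 - x^4 + x^5 - x^6  [14 crossings, <D> = -A^-12 + A^-8 - A^-4 + 2 - A^4 + A^8, w = +4]
D3 (bracket -A^-14 + 4A^-10 - 7A^-6 + 10A^-2 - 12A^2 + 12A^6 - 10A^10 + 8A^14 - 4A^18 + A^22; 12 crossings at w = +2): V = x^-4 - 4x^-3 + 8x^-2 - 10x^-1 + 12 - 12x + 10x^2 - 7x^3 + 4x^4 - x^5
key observation: comparing 3 Jones polynomials yields 3 groups


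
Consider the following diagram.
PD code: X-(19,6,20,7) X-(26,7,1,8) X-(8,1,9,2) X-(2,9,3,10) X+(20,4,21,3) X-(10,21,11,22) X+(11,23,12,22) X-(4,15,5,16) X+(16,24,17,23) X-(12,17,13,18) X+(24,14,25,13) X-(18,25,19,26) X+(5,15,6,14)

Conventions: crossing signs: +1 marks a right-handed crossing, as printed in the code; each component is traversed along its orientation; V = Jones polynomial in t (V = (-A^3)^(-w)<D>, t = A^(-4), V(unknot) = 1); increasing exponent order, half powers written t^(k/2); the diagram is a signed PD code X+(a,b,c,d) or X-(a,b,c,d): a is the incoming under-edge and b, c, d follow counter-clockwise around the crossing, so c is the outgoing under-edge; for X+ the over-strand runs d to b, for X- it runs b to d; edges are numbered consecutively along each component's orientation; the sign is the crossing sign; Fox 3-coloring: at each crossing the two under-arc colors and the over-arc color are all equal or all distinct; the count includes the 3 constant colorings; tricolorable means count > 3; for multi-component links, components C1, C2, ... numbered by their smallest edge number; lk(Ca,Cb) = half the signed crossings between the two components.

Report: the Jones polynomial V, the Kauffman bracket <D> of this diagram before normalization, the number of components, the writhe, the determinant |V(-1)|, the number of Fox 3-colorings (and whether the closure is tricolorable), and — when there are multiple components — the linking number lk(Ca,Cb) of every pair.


Jones polynomial: V(t) = -t^-6 + 2t^-5 - 2t^-4 + 3t^-3 - 3t^-2 + 2t^-1 - 1 + t
<D> = -A^-13 + A^-9 - 2A^-5 + 3A^-1 - 3A^3 + 2A^7 - 2A^11 + A^15; writhe -3
components 1, writhe -3 (13 crossings)
3-colorings: 9 of 3^13, det 15 — tricolorable
note: w = -3 shifts under R1 moves; the (-A^3)^(3) factor cancels that in V


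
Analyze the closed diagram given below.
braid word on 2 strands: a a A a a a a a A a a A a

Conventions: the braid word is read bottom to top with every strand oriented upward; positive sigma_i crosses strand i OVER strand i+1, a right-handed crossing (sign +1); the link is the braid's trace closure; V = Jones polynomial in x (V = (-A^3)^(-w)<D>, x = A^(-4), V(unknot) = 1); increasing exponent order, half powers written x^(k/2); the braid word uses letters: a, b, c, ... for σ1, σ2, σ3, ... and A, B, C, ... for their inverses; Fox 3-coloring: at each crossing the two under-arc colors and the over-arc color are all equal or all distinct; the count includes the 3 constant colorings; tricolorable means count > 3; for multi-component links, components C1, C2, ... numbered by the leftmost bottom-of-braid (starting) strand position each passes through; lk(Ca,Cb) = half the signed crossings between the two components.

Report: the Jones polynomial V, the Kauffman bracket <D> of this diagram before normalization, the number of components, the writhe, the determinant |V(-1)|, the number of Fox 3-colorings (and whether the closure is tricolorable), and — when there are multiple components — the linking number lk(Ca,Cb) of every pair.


Jones polynomial: V(x) = x^3 + x^5 - x^6 + x^7 - x^8 + x^9 - x^10
<D> = A^-19 - A^-15 + A^-11 - A^-7 + A^-3 - A - A^9; writhe +7
components 1, writhe +7 (13 crossings)
3-colorings: 3 of 3^13, det 7 — not tricolorable
note: free reduction leaves σ1 σ1 σ1 σ1 σ1 σ1 σ1 of the original 13 letters


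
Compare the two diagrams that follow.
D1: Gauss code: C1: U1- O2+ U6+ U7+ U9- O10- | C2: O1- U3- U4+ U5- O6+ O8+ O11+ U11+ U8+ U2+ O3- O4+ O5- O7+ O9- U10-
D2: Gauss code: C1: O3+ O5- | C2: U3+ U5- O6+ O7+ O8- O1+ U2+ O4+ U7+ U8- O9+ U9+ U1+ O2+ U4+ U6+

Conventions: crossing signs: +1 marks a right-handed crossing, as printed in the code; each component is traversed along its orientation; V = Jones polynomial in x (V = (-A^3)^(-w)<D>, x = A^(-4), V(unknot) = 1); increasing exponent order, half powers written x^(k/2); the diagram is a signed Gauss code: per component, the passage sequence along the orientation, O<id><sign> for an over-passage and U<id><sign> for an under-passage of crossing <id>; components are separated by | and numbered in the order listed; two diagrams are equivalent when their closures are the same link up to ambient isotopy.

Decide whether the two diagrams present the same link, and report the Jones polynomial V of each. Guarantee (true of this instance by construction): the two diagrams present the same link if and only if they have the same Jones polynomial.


equivalent: no
V(D1) = x^(-7/2) - 2x^(-5/2) + x^(-3/2) - 2x^(-1/2) + x^(1/2) - x^(3/2)  (w +1, c 11, <D> = A^-3 - A + 2A^5 - A^9 + 2A^13 - A^17)
D2 (bracket -A^-3 + A^5 + A^9 + A^13; 9 crossings at w = +5): V = -x^(1/2) - x^(3/2) - x^(5/2) + x^(9/2)
why: V(x) takes 2 values over 2 diagrams, fixing the grouping


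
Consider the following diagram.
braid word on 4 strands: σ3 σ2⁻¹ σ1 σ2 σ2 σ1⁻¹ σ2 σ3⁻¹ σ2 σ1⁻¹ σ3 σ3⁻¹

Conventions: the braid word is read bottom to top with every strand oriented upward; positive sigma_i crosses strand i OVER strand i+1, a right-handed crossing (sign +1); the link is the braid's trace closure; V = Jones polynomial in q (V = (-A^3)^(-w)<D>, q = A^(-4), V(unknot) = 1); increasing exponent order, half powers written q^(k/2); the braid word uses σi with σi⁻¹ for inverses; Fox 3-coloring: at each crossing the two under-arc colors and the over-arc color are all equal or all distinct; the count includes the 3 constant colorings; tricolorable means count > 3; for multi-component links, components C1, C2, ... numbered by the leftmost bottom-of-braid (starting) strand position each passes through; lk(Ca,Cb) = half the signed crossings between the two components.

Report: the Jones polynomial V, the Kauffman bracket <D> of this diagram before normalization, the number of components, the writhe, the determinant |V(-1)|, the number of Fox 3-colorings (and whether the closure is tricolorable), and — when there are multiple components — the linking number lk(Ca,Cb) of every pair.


V(q) = -q^(-3/2) + q^(-1/2) - 2q^(1/2) + q^(3/2) - 2q^(5/2) + q^(7/2)
bracket: A^-8 - 2A^-4 + 1 - 2A^4 + A^8 - A^12, w = +2
2 components, writhe +2, over 12 crossings
lk(C1,C2) = 0
det 8, colorings 3 of 3^12 — not tricolorable
observation: the word shrinks to σ3 σ2⁻¹ σ1 σ2 σ2 σ1⁻¹ σ2 σ3⁻¹ σ2 σ1⁻¹ after cancelling


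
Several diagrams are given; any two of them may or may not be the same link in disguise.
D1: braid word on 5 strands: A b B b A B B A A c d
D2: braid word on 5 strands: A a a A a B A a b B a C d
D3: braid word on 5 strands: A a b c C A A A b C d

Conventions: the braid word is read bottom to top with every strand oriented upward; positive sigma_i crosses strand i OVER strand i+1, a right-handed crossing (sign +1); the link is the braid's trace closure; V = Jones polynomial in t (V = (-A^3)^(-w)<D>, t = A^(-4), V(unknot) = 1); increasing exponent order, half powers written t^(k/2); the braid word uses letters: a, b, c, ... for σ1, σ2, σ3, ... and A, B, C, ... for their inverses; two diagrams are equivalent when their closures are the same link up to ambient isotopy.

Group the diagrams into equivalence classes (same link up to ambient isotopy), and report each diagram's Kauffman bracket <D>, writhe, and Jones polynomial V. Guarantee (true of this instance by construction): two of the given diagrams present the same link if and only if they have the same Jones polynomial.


grouping into links: {D1} | {D2} | {D3}
V(D1) = -t^(-15/2) + t^(-13/2) - 2t^(-11/2) + 2t^(-9/2) - 2t^(-7/2) + t^(-5/2) - t^(-3/2)  (w -3, c 11, <D> = A^-3 - A + 2A^5 - 2A^9 + 2A^13 - A^17 + A^21)
V(D2) = -t^(1/2) - t^(5/2)  [13 crossings, <D> = A^-7 + A, w = +1]
V(D3) = t^(-7/2) - t^(-5/2) + t^(-3/2) - 2t^(-1/2) - t^(3/2)  [11 crossings, <D> = A^-9 + 2A^-1 - A^3 + A^7 - A^11, w = -1]
why: V(t) takes 3 values over 3 diagrams, fixing the grouping


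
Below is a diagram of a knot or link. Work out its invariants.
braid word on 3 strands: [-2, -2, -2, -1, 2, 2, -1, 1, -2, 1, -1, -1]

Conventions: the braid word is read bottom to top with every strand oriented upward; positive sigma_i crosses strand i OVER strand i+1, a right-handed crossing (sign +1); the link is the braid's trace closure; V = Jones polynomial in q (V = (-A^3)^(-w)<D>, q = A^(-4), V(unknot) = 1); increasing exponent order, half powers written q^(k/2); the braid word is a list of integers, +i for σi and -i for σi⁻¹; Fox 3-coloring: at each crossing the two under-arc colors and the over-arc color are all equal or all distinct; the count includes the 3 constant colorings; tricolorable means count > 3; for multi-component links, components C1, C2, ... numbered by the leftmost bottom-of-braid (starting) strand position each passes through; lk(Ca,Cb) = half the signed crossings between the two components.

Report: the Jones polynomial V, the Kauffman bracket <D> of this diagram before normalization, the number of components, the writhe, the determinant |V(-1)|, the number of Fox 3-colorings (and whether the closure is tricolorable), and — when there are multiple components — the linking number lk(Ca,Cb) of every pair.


Jones polynomial: V(q) = -q^-6 + q^-5 - q^-4 + 2q^-3 - q^-2 + q^-1
<D> = A^-8 - A^-4 + 2 - A^4 + A^8 - A^12; writhe -4
components 1, writhe -4 (12 crossings)
3-colorings: 3 of 3^12, det 7 — not tricolorable
note: det 7 = |V(-1)|; not divisible by 3, so not tricolorable


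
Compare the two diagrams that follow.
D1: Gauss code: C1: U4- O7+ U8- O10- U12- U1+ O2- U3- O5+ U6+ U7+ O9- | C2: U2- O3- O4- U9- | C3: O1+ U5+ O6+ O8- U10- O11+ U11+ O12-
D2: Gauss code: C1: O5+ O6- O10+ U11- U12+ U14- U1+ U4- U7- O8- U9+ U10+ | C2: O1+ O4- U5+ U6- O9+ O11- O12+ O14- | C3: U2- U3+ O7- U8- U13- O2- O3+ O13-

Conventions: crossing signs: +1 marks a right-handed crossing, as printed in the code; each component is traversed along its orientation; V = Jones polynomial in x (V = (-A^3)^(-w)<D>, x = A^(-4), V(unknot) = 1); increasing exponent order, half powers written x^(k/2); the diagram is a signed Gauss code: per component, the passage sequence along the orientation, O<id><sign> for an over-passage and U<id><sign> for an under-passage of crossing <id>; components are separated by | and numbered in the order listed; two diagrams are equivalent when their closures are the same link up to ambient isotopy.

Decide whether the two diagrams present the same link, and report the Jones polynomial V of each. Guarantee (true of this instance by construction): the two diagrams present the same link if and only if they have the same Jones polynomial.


same link: no
V(D1) = 2x^-5 - 2x^-4 + 4x^-3 - 2x^-2 + 3x^-1 - 2 + x  [12 crossings, <D> = A^-10 - 2A^-6 + 3A^-2 - 2A^2 + 4A^6 - 2A^10 + 2A^14, w = -2]
V(D2) = x^-3 + x^-2 + x^-1 + 1  (w -2, c 14, <D> = A^-6 + A^-2 + A^2 + A^6)
note: 2 classes among 2 diagrams; unequal V(x) rules out equality


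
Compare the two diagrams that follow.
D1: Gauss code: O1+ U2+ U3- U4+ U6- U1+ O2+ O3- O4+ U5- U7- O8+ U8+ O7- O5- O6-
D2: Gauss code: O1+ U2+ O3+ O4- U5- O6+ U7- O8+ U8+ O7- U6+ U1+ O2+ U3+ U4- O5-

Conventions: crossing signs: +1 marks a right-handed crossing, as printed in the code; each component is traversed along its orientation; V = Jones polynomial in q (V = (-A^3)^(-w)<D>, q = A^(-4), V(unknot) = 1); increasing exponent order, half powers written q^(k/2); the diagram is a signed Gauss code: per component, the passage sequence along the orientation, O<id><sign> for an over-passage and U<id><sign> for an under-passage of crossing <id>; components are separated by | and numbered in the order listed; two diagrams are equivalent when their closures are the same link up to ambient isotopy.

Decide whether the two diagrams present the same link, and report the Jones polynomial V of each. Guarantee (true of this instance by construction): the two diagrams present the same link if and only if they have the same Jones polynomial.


equivalent: yes
V(D1) = 1  (w 0, c 8, <D> = 1)
V(D2) = 1  (w +2, c 8, <D> = A^6)
why: one V(q) for all 2 diagrams — one class (guaranteed)


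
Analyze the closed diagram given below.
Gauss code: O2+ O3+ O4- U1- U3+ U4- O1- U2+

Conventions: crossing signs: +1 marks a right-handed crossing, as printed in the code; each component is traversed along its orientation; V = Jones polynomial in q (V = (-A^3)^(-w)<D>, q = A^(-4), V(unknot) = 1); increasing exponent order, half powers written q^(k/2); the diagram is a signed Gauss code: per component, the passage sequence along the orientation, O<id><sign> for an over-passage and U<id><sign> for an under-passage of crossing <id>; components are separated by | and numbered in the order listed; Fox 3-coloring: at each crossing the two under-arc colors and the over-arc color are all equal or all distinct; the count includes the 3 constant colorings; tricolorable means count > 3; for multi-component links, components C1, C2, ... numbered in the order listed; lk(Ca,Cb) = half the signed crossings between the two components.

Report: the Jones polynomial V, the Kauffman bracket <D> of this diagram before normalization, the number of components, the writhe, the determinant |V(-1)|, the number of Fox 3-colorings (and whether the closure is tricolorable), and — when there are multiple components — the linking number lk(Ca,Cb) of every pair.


Jones polynomial: V(q) = 1
<D> = 1; writhe 0
components 1, writhe 0 (4 crossings)
3-colorings: 3 of 3^4, det 1 — not tricolorable
note: w = 0 (over 4 crossings) is diagram-only; (-A^3)^(0) removes it from V


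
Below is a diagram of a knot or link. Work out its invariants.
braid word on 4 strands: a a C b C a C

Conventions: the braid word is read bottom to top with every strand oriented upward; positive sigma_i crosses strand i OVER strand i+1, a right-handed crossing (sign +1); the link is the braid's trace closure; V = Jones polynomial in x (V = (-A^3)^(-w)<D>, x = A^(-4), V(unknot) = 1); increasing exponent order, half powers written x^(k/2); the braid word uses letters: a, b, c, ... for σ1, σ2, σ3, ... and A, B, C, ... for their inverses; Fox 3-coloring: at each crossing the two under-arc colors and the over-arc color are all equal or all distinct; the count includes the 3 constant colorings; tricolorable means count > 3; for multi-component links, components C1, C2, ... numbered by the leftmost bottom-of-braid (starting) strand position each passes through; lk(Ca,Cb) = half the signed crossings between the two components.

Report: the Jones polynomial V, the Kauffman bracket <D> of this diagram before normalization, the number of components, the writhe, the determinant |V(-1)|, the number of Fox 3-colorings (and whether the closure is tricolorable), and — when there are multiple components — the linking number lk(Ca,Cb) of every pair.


Jones polynomial: V(x) = -x^-3 + x^-2 - x^-1 + 3 - x + x^2 - x^3
<D> = A^-9 - A^-5 + A^-1 - 3A^3 + A^7 - A^11 + A^15; writhe +1
components 1, writhe +1 (7 crossings)
3-colorings: 27 of 3^7, det 9 — tricolorable
note: w = +1 shifts under R1 moves; the (-A^3)^(-1) factor cancels that in V


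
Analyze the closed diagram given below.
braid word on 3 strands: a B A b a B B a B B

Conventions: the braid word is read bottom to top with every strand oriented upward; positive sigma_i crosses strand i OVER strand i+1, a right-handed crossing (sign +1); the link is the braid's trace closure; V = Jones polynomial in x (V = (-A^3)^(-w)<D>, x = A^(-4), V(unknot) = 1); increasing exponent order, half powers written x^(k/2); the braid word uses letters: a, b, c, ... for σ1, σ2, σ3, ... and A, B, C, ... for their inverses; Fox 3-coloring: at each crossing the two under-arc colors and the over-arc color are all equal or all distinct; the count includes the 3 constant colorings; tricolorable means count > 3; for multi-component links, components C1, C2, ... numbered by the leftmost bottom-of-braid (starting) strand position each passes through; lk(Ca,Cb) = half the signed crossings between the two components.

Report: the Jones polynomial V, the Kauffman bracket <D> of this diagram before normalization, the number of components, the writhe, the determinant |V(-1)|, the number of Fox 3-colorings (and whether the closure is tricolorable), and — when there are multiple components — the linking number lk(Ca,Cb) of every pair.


V = -x^-6 + 2x^-5 - 4x^-4 + 5x^-3 - 4x^-2 + 5x^-1 - 3 + 2x - x^2
<D> = -A^-14 + 2A^-10 - 3A^-6 + 5A^-2 - 4A^2 + 5A^6 - 4A^10 + 2A^14 - A^18 (w = -2)
1 component over 10 crossings, w = -2
9 Fox colorings among 3^10, |V(-1)| = 27: tricolorable
why: det 27 = |V(-1)|; divisible by 3, so tricolorable


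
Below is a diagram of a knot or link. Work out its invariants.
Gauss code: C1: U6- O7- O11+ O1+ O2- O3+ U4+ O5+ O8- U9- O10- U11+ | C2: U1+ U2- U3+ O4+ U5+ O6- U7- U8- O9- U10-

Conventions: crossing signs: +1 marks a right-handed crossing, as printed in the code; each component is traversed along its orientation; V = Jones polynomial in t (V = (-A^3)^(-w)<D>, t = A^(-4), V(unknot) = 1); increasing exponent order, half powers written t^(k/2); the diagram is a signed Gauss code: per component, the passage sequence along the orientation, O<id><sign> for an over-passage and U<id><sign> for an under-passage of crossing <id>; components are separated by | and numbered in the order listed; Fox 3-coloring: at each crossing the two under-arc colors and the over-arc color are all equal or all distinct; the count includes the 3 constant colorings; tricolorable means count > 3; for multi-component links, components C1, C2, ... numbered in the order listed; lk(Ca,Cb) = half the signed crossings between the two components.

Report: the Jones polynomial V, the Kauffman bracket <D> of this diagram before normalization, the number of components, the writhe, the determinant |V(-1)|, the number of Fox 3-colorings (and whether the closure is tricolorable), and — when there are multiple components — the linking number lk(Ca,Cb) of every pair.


V(t) = -t^(-9/2) + 2t^(-7/2) - 3t^(-5/2) + 3t^(-3/2) - 4t^(-1/2) + 2t^(1/2) - 2t^(3/2) + t^(5/2)
bracket: -A^-13 + 2A^-9 - 2A^-5 + 4A^-1 - 3A^3 + 3A^7 - 2A^11 + A^15, w = -1
2 components, writhe -1, over 11 crossings
lk(C1,C2) = -1
det 18, colorings 9 of 3^11 — tricolorable
observation: w = -1 shifts under R1 moves; the (-A^3)^(1) factor cancels that in V


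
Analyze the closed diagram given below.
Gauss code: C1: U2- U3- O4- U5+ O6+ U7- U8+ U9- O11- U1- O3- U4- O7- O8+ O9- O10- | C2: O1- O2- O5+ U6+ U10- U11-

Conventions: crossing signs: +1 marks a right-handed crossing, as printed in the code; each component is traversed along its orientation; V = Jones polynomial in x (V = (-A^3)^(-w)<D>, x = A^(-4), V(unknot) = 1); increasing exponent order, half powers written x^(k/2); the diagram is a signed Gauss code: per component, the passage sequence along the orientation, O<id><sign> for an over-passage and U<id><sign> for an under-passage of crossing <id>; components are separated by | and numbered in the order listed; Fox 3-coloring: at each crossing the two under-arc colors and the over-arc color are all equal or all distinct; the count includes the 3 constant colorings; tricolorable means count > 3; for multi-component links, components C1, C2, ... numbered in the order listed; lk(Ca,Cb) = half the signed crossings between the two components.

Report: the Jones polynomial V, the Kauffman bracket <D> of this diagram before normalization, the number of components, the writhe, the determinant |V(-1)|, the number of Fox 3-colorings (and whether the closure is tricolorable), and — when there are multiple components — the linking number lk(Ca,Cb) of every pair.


V = x^(-13/2) - x^(-11/2) + x^(-9/2) - 2x^(-7/2) - x^(-3/2)
<D> = A^-9 + 2A^-1 - A^3 + A^7 - A^11 (w = -5)
2 components over 11 crossings, w = -5
lk(C1,C2): -1
9 Fox colorings among 3^11, |V(-1)| = 6: tricolorable
why: w = -5 (over 11 crossings) is diagram-only; (-A^3)^(5) removes it from V


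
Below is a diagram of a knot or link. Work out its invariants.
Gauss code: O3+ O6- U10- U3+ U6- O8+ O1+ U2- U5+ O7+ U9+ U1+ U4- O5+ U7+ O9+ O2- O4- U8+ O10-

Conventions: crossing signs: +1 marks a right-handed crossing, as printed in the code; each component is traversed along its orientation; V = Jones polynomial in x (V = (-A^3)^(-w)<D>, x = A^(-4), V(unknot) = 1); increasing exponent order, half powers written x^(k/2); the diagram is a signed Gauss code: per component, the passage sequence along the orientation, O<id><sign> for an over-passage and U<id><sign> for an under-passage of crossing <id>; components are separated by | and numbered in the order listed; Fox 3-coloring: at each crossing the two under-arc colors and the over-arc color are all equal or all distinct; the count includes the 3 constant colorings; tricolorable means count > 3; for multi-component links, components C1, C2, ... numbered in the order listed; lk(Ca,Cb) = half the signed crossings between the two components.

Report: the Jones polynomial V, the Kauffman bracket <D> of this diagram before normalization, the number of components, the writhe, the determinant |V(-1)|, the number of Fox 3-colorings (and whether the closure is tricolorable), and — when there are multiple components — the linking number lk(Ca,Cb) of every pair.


Jones polynomial: V(x) = x + x^3 - x^4
<D> = -A^-10 + A^-6 + A^2; writhe +2
components 1, writhe +2 (10 crossings)
3-colorings: 9 of 3^10, det 3 — tricolorable
note: w = +2 (over 10 crossings) is diagram-only; (-A^3)^(-2) removes it from V


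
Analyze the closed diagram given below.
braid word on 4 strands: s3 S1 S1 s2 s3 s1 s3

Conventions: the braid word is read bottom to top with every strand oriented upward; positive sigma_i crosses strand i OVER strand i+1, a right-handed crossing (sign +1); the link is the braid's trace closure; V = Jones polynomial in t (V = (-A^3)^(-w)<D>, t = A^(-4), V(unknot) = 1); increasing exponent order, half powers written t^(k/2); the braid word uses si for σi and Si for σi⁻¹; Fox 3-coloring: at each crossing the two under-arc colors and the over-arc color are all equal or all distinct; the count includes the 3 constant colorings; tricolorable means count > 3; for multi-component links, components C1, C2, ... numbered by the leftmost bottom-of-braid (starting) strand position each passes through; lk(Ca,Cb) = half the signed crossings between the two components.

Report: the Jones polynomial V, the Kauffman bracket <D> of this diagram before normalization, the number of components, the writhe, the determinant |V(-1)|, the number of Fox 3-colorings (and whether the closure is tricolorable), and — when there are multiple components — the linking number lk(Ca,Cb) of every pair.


V(t) = t + t^3 - t^4
bracket: A^-7 - A^-3 - A^5, w = +3
1 component, writhe +3, over 7 crossings
det 3, colorings 9 of 3^7 — tricolorable
observation: w = +3 (over 7 crossings) is diagram-only; (-A^3)^(-3) removes it from V


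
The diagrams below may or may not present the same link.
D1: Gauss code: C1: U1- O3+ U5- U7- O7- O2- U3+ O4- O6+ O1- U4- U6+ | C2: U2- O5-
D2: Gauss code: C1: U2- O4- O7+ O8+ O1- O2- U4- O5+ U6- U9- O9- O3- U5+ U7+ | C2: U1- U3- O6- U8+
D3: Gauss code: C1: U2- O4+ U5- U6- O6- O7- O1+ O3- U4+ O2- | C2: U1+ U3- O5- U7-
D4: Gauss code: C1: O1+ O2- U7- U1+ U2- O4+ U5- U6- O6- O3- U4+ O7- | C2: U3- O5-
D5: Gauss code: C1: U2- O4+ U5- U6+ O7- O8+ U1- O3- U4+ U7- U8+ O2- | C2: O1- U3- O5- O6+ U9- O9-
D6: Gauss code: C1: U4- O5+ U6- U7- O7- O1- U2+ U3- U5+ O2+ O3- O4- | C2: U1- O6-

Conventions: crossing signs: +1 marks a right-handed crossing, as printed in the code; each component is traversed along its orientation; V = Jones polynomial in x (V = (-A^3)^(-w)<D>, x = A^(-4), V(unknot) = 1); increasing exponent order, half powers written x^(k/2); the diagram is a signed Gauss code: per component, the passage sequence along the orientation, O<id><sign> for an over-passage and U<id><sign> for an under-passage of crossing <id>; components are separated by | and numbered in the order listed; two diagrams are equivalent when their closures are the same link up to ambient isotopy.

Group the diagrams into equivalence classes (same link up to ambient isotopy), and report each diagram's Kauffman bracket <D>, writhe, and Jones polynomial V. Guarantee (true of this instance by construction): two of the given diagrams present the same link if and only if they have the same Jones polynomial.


grouping into links: {D1, D2, D3, D4, D5, D6}
V(D1) = -x^(-5/2) - x^(-1/2)  (w -3, c 7, <D> = A^-7 + A)
V(D2) = -x^(-5/2) - x^(-1/2)  [9 crossings, <D> = A^-7 + A, w = -3]
V(D3) = -x^(-5/2) - x^(-1/2)  [7 crossings, <D> = A^-7 + A, w = -3]
D4 (bracket A^-7 + A; 7 crossings at w = -3): V = -x^(-5/2) - x^(-1/2)
V(D5) = -x^(-5/2) - x^(-1/2)  [9 crossings, <D> = A^-7 + A, w = -3]
V(D6) = -x^(-5/2) - x^(-1/2)  (w -3, c 7, <D> = A^-7 + A)
key observation: all 6 diagrams share one V(x), hence one class


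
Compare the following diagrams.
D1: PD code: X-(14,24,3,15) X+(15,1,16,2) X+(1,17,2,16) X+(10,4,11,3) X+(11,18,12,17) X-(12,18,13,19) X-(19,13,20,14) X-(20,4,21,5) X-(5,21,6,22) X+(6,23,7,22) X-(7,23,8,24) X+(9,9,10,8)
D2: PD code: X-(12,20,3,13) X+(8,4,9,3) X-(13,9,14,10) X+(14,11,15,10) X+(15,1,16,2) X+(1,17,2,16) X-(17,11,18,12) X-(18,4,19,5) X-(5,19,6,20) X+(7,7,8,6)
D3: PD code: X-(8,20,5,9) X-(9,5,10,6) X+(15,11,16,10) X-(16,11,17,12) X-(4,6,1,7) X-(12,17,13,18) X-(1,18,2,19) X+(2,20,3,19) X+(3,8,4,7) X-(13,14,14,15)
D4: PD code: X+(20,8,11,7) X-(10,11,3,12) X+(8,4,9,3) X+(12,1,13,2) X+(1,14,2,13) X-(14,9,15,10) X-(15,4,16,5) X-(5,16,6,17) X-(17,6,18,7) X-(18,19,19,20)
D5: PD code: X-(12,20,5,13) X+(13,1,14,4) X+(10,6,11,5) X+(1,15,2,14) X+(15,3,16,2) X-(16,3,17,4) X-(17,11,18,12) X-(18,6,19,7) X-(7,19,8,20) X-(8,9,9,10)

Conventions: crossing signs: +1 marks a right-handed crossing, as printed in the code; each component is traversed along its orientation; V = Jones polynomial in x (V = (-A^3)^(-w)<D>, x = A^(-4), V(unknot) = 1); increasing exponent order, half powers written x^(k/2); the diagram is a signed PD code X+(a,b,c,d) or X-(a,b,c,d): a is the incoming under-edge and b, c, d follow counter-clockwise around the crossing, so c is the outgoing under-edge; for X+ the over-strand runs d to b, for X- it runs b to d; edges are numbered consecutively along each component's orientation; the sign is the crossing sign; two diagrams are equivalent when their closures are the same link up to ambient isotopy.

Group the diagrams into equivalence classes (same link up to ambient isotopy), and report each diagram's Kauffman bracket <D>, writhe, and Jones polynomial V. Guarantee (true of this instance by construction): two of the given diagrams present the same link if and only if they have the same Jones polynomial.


grouping into links: {D1, D2, D4, D5} | {D3}
V(D1) = x^-4 + 2x^-2 - x^-1 + 2 - x + x^2  (w 0, c 12, <D> = A^-8 - A^-4 + 2 - A^4 + 2A^8 + A^16)
D2 (bracket A^-8 - A^-4 + 2 - A^4 + 2A^8 + A^16; 10 crossings at w = 0): V = x^-4 + 2x^-2 - x^-1 + 2 - x + x^2
V(D3) = x^-3 + x^-2 + x^-1 + 1  (w -4, c 10, <D> = A^-12 + A^-8 + A^-4 + 1)
V(D4) = x^-4 + 2x^-2 - x^-1 + 2 - x + x^2  [10 crossings, <D> = A^-14 - A^-10 + 2A^-6 - A^-2 + 2A^2 + A^10, w = -2]
V(D5) = x^-4 + 2x^-2 - x^-1 + 2 - x + x^2  [10 crossings, <D> = A^-14 - A^-10 + 2A^-6 - A^-2 + 2A^2 + A^10, w = -2]
key observation: comparing 5 Jones polynomials yields 2 groups


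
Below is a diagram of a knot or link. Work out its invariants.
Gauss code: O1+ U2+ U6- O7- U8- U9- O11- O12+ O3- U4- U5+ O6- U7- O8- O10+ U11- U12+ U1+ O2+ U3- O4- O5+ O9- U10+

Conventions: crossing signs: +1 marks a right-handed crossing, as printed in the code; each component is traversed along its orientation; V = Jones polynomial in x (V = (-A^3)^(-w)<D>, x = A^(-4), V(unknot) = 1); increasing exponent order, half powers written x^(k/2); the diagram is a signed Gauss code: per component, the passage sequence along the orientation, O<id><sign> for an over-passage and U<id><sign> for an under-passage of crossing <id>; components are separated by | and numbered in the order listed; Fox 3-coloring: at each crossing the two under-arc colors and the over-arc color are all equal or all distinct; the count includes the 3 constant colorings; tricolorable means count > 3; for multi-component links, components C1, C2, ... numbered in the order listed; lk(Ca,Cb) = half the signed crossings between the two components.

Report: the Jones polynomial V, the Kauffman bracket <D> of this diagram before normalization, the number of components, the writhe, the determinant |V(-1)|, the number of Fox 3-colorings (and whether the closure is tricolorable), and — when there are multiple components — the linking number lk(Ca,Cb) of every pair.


V(x) = -x^-5 + x^-4 - x^-3 + 2x^-2 - x^-1 + 2 - x
bracket: -A^-10 + 2A^-6 - A^-2 + 2A^2 - A^6 + A^10 - A^14, w = -2
1 component, writhe -2, over 12 crossings
det 9, colorings 9 of 3^12 — tricolorable
observation: w = -2 shifts under R1 moves; the (-A^3)^(2) factor cancels that in V


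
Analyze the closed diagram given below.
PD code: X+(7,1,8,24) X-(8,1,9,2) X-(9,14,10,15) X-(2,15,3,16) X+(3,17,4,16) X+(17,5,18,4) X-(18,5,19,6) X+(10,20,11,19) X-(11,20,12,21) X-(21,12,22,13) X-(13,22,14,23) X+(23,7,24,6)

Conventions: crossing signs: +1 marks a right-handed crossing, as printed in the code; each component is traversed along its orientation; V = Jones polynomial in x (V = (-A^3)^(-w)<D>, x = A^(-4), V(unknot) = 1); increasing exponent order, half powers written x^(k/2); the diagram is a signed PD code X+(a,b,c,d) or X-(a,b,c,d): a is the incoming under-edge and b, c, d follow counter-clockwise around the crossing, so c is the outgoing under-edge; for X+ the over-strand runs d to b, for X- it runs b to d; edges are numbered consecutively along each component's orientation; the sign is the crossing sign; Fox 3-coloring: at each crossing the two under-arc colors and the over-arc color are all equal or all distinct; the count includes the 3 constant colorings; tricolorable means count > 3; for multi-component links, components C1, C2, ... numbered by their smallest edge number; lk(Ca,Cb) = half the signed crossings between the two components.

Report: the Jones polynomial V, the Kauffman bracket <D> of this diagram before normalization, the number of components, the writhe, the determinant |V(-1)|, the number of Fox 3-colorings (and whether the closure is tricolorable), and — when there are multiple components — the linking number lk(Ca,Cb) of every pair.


V(x) = -x^-4 + x^-3 + x^-1
bracket: A^-2 + A^6 - A^10, w = -2
1 component, writhe -2, over 12 crossings
det 3, colorings 9 of 3^12 — tricolorable
observation: V spans 3 powers of x: at least 3 crossings in any diagram


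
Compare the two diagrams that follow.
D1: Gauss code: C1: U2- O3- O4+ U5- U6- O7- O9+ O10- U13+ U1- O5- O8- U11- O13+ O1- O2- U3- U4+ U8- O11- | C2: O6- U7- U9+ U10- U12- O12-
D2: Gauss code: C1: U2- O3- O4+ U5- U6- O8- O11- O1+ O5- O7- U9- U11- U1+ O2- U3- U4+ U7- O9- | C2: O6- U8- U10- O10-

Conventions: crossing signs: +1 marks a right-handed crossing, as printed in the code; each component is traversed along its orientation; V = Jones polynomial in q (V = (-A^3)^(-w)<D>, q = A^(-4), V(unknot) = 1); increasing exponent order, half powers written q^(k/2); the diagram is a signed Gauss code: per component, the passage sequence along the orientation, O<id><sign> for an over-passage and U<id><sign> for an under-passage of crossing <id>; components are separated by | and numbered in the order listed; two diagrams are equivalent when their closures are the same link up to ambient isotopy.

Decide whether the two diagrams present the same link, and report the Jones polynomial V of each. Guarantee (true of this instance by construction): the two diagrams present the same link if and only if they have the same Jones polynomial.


same link: yes
V(D1) = q^(-13/2) - q^(-11/2) + q^(-9/2) - 2q^(-7/2) - q^(-3/2)  [13 crossings, <D> = A^-15 + 2A^-7 - A^-3 + A - A^5, w = -7]
V(D2) = q^(-13/2) - q^(-11/2) + q^(-9/2) - 2q^(-7/2) - q^(-3/2)  (w -7, c 11, <D> = A^-15 + 2A^-7 - A^-3 + A - A^5)
note: one V(q) for all 2 diagrams — one class (guaranteed)


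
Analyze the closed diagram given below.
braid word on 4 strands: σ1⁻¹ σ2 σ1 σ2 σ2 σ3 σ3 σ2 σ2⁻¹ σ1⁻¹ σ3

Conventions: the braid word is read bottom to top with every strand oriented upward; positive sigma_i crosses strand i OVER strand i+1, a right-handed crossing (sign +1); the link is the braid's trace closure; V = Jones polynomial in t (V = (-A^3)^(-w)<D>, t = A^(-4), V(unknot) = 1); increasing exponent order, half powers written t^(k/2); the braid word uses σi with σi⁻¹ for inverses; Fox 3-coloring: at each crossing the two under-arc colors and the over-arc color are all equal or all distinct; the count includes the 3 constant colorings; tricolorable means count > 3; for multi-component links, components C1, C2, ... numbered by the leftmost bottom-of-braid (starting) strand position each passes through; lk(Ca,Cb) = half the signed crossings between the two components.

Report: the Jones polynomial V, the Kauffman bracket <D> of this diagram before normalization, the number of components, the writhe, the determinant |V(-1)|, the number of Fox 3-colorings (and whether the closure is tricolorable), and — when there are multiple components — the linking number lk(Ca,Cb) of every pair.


V = t + t^3 - t^4
<D> = A^-1 - A^3 - A^11 (w = +5)
1 component over 11 crossings, w = +5
9 Fox colorings among 3^11, |V(-1)| = 3: tricolorable
why: V spans 3 powers of t: at least 3 crossings in any diagram


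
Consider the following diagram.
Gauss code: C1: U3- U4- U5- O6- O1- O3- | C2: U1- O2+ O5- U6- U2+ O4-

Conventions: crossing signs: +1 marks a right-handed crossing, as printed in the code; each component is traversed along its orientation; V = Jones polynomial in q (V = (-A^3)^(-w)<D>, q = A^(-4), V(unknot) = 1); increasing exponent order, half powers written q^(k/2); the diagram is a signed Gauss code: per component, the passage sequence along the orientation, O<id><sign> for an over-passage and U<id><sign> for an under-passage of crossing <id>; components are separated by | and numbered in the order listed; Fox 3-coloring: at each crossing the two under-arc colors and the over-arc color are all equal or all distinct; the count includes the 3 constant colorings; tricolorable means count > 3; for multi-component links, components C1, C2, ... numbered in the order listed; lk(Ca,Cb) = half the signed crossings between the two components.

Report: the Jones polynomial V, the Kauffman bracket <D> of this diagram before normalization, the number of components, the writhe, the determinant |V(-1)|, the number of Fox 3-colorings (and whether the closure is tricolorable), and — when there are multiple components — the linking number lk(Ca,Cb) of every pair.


Jones polynomial: V(q) = -q^(-9/2) - q^(-5/2) + q^(-3/2) - q^(-1/2)
<D> = -A^-10 + A^-6 - A^-2 - A^6; writhe -4
components 2, writhe -4 (6 crossings)
linking number lk(C1,C2) = -2
3-colorings: 3 of 3^6, det 4 — not tricolorable
note: span 4 respects span(V) <= c + mu - 1 = 7 for this 2-component diagram


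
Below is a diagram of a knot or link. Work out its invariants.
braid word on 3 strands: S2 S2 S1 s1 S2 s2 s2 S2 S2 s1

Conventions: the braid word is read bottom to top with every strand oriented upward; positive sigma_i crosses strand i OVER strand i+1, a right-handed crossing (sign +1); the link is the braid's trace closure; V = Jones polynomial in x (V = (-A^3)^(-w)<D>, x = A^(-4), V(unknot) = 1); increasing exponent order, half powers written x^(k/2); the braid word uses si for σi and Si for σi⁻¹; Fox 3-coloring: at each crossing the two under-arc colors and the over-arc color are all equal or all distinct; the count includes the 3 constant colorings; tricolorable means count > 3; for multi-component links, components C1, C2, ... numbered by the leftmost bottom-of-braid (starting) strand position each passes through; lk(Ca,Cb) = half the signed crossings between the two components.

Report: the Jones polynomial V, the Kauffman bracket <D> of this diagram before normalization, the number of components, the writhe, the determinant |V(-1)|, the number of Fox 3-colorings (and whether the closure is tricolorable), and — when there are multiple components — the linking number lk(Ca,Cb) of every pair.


V(x) = -x^-4 + x^-3 + x^-1
bracket: A^-2 + A^6 - A^10, w = -2
1 component, writhe -2, over 10 crossings
det 3, colorings 9 of 3^10 — tricolorable
observation: free reduction leaves σ2⁻¹ σ2⁻¹ σ2⁻¹ σ1 of the original 10 letters
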